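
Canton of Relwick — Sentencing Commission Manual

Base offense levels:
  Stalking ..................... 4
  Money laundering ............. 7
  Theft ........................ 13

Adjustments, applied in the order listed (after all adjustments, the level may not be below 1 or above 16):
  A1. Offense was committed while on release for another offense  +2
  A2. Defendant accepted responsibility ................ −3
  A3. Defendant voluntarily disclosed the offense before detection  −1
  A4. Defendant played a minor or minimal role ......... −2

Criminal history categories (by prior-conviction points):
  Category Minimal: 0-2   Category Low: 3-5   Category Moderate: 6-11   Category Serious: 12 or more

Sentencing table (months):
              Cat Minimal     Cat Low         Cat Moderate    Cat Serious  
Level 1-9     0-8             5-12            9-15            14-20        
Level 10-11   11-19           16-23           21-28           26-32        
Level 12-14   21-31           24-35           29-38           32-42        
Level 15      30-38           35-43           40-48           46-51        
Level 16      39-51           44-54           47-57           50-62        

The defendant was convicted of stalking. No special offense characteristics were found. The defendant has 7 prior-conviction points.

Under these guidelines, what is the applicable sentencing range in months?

Base offense level for stalking: 4.
Final offense level: 4.
Criminal history: 7 prior points → Category Moderate (6-11).
Level 4 falls in the 1-9 band.
Grid: Level 1-9 × Category Moderate = 9-15 months.

9-15 months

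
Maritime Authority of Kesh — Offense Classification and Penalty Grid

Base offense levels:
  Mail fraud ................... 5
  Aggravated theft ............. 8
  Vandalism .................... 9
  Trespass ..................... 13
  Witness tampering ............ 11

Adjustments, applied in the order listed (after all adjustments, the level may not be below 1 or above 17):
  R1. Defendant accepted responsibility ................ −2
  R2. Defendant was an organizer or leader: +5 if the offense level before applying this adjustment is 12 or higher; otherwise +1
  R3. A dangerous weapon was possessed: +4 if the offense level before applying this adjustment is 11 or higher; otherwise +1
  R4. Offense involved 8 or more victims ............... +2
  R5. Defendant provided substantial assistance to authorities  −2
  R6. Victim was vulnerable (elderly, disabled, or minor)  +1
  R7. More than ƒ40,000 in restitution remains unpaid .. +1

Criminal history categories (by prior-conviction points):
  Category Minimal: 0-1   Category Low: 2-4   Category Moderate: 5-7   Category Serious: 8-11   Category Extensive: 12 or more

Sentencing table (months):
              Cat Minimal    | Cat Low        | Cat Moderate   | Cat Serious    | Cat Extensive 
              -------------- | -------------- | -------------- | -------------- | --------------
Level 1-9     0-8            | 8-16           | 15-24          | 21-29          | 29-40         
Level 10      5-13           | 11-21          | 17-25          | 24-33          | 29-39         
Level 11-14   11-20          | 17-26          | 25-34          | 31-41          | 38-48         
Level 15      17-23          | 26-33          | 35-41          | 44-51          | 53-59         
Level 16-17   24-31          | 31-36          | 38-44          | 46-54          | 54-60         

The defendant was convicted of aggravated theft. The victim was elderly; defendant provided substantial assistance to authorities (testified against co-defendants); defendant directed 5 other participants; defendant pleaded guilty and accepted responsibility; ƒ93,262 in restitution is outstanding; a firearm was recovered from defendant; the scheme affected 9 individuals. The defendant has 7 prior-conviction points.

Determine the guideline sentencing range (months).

17-25 months

Base offense level for aggravated theft: 8.
R1 applies: 8 − 2 = 6.
R2 applies (level before this adjustment is 6 < 12, so +1): 6 + 1 = 7.
R3 applies (level before this adjustment is 7 < 11, so +1): 7 + 1 = 8.
R4 applies: 8 + 2 = 10.
R5 applies: 10 − 2 = 8.
R6 applies: 8 + 1 = 9.
R7 applies: 9 + 1 = 10.
Final offense level: 10.
Criminal history: 7 prior points → Category Moderate (5-7).
Level 10 falls in the 10 band.
Grid: Level 10 × Category Moderate = 17-25 months.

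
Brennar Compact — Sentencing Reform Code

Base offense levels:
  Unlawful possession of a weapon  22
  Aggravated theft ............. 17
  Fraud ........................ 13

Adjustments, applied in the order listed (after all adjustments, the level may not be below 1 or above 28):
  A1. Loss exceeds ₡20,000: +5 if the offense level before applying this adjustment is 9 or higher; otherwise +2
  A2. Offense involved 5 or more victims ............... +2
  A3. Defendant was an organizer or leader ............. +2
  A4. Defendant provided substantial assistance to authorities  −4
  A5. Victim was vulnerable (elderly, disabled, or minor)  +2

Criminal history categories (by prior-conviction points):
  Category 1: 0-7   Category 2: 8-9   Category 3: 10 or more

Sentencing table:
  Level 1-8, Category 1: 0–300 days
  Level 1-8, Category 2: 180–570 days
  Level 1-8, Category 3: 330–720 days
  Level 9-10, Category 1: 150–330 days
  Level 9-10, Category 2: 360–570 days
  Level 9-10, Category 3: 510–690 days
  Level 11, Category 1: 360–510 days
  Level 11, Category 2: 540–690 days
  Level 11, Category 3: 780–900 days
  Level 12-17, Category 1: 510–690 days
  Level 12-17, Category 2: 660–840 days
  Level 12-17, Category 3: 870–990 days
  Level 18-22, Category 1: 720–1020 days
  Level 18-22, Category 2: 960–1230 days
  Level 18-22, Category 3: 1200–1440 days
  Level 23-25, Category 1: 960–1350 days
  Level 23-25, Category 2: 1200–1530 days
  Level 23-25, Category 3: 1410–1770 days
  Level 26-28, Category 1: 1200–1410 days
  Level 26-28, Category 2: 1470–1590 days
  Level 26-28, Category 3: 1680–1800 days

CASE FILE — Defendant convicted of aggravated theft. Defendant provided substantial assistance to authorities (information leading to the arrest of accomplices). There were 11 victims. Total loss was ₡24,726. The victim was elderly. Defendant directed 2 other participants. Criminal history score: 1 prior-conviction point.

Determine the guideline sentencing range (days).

Base offense level for aggravated theft: 17.
A1 applies (level before this adjustment is 17 ≥ 9, so +5): 17 + 5 = 22.
A2 applies: 22 + 2 = 24.
A3 applies: 24 + 2 = 26.
A4 applies: 26 − 4 = 22.
A5 applies: 22 + 2 = 24.
Final offense level: 24.
Criminal history: 1 prior point → Category 1 (0-7).
Level 24 falls in the 23-25 band.
Grid: Level 23-25 × Category 1 = 960-1350 days.

960-1350 days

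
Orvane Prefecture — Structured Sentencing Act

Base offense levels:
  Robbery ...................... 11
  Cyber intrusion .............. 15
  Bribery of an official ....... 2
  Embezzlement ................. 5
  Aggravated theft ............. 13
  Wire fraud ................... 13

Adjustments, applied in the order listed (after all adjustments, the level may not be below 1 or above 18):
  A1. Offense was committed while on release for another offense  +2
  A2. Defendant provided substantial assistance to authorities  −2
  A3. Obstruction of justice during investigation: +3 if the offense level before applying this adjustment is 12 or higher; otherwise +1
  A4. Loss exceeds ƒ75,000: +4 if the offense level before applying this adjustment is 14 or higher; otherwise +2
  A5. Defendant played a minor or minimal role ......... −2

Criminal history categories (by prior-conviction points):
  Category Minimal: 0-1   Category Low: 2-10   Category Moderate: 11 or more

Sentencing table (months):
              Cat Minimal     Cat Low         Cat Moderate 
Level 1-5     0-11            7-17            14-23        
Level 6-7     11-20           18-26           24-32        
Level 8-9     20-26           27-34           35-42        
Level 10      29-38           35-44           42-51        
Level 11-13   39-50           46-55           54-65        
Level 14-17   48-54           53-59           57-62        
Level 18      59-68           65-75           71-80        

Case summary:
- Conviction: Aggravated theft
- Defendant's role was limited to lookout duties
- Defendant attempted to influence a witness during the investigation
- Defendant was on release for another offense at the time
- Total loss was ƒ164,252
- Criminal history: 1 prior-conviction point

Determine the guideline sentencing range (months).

Base offense level for aggravated theft: 13.
A1 applies: 13 + 2 = 15.
A3 applies (level before this adjustment is 15 ≥ 12, so +3): 15 + 3 = 18.
A4 applies (level before this adjustment is 18 ≥ 14, so +4): 18 + 4 = 22.
A5 applies: 22 − 2 = 20.
Level 20 exceeds the maximum of 18; capped at 18.
Final offense level: 18.
Criminal history: 1 prior point → Category Minimal (0-1).
Level 18 falls in the 18 band.
Grid: Level 18 × Category Minimal = 59-68 months.

59-68 months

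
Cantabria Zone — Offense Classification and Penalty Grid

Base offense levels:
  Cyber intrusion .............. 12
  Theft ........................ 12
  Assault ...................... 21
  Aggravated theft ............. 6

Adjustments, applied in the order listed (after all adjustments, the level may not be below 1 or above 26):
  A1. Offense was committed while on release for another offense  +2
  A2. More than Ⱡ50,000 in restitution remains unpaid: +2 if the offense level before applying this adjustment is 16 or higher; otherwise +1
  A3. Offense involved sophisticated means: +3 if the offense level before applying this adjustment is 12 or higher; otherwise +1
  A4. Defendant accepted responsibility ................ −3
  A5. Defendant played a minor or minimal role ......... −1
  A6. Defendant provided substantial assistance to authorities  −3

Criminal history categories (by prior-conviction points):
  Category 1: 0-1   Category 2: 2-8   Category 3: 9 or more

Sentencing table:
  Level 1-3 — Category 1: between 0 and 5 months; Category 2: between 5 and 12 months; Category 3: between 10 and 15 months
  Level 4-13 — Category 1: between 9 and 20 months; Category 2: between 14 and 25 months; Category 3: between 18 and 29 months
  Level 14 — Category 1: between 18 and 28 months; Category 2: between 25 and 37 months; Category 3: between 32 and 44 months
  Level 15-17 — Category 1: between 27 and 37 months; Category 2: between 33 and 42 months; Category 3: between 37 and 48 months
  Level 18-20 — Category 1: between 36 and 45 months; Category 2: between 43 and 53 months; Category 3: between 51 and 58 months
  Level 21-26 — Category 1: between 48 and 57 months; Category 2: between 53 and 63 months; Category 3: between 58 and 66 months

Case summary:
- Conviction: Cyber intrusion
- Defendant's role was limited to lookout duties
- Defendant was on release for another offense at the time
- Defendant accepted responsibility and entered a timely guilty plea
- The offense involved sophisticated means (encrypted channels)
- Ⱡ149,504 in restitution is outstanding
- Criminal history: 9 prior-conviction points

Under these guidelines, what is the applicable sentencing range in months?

32-44 months

Base offense level for cyber intrusion: 12.
A1 applies: 12 + 2 = 14.
A2 applies (level before this adjustment is 14 < 16, so +1): 14 + 1 = 15.
A3 applies (level before this adjustment is 15 ≥ 12, so +3): 15 + 3 = 18.
A4 applies: 18 − 3 = 15.
A5 applies: 15 − 1 = 14.
Final offense level: 14.
Criminal history: 9 prior points → Category 3 (9+).
Level 14 falls in the 14 band.
Grid: Level 14 × Category 3 = 32-44 months.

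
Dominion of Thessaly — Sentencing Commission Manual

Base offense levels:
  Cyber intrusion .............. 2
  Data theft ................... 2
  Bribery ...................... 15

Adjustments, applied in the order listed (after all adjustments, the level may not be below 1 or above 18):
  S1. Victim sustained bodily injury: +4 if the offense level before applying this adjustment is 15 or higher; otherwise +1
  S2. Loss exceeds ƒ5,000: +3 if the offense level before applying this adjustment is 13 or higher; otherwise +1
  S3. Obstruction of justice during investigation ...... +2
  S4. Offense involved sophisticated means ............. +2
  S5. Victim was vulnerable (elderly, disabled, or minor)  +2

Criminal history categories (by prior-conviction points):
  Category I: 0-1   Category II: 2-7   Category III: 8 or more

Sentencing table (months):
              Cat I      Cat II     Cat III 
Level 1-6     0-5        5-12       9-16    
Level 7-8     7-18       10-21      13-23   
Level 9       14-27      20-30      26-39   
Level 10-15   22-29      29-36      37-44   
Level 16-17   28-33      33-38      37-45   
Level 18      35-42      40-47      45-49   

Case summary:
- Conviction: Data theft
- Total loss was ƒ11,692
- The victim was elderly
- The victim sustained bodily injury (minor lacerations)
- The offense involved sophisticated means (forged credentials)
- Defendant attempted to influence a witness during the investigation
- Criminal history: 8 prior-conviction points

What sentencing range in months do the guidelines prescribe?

Base offense level for data theft: 2.
S1 applies (level before this adjustment is 2 < 15, so +1): 2 + 1 = 3.
S2 applies (level before this adjustment is 3 < 13, so +1): 3 + 1 = 4.
S3 applies: 4 + 2 = 6.
S4 applies: 6 + 2 = 8.
S5 applies: 8 + 2 = 10.
Final offense level: 10.
Criminal history: 8 prior points → Category III (8+).
Level 10 falls in the 10-15 band.
Grid: Level 10-15 × Category III = 37-44 months.

37-44 months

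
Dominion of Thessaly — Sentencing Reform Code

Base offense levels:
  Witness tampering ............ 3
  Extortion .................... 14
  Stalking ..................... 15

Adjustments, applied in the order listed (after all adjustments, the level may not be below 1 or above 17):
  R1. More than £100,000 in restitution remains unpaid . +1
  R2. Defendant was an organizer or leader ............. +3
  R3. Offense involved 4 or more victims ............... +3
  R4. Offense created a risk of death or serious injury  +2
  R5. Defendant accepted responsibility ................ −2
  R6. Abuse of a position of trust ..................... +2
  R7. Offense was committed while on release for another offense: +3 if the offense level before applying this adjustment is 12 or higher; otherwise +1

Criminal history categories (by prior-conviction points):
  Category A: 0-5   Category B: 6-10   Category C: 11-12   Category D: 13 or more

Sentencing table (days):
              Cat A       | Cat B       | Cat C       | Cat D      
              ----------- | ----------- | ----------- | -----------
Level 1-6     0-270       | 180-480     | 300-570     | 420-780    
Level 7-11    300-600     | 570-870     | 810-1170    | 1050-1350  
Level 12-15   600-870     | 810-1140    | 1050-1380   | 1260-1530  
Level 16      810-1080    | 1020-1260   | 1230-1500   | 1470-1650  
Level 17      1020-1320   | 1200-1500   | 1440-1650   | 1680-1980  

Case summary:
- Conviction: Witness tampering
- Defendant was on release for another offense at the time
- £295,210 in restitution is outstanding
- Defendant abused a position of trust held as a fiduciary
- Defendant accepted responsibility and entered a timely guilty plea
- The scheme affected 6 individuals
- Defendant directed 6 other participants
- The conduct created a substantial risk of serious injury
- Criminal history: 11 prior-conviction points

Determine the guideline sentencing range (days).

1050-1380 days

Base offense level for witness tampering: 3.
R1 applies: 3 + 1 = 4.
R2 applies: 4 + 3 = 7.
R3 applies: 7 + 3 = 10.
R4 applies: 10 + 2 = 12.
R5 applies: 12 − 2 = 10.
R6 applies: 10 + 2 = 12.
R7 applies (level before this adjustment is 12 ≥ 12, so +3): 12 + 3 = 15.
Final offense level: 15.
Criminal history: 11 prior points → Category C (11-12).
Level 15 falls in the 12-15 band.
Grid: Level 12-15 × Category C = 1050-1380 days.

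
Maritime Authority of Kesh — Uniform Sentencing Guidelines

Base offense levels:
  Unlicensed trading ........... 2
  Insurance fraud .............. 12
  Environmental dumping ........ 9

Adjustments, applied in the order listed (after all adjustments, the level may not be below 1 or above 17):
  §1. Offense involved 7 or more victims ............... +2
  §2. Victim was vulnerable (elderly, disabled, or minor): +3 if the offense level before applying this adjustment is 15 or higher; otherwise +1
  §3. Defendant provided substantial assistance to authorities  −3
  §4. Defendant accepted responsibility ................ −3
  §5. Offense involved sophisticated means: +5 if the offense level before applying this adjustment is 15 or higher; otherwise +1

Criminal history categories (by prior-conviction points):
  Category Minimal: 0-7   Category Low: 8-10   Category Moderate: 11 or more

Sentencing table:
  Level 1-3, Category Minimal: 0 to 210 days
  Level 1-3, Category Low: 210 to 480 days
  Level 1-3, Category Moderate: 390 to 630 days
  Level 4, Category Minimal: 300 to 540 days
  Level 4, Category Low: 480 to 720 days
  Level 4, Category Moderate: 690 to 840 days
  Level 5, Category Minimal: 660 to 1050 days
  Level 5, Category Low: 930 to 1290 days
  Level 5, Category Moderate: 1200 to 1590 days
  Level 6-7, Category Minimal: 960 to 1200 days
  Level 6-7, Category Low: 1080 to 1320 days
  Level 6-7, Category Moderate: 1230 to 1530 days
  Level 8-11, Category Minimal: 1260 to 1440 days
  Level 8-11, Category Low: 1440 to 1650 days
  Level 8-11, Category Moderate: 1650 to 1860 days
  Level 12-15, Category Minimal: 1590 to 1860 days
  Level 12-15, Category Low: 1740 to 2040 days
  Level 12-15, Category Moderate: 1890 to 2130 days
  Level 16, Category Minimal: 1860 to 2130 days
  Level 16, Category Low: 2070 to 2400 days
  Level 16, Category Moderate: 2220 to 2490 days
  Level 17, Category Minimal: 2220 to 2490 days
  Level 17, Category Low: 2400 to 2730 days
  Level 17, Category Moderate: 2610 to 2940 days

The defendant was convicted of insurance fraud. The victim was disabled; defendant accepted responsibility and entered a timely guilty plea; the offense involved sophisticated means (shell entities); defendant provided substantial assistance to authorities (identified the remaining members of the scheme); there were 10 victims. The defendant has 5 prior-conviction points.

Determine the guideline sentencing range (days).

Base offense level for insurance fraud: 12.
§1 applies: 12 + 2 = 14.
§2 applies (level before this adjustment is 14 < 15, so +1): 14 + 1 = 15.
§3 applies: 15 − 3 = 12.
§4 applies: 12 − 3 = 9.
§5 applies (level before this adjustment is 9 < 15, so +1): 9 + 1 = 10.
Final offense level: 10.
Criminal history: 5 prior points → Category Minimal (0-7).
Level 10 falls in the 8-11 band.
Grid: Level 8-11 × Category Minimal = 1260-1440 days.

1260-1440 days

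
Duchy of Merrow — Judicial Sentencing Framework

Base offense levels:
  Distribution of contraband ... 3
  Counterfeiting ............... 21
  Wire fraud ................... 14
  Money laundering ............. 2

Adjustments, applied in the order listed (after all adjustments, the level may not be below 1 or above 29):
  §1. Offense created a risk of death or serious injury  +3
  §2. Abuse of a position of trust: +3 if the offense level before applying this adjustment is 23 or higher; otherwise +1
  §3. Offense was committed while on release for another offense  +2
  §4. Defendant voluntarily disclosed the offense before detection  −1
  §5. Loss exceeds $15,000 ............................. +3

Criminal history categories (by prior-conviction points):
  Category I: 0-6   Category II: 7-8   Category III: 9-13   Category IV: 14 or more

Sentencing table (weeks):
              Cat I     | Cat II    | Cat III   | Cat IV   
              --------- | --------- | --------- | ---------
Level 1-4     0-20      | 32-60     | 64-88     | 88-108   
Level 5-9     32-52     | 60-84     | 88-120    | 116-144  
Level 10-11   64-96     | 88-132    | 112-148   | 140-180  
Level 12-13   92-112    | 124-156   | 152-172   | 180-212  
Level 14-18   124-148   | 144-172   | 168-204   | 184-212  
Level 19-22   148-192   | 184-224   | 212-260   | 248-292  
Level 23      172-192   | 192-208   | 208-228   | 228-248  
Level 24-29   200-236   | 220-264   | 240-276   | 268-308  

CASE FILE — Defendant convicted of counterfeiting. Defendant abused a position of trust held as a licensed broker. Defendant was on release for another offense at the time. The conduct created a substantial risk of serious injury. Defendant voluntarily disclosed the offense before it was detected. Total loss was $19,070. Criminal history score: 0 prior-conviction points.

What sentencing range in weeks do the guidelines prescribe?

200-236 weeks

Base offense level for counterfeiting: 21.
§1 applies: 21 + 3 = 24.
§2 applies (level before this adjustment is 24 ≥ 23, so +3): 24 + 3 = 27.
§3 applies: 27 + 2 = 29.
§4 applies: 29 − 1 = 28.
§5 applies: 28 + 3 = 31.
Level 31 exceeds the maximum of 29; capped at 29.
Final offense level: 29.
Criminal history: 0 prior points → Category I (0-6).
Level 29 falls in the 24-29 band.
Grid: Level 24-29 × Category I = 200-236 weeks.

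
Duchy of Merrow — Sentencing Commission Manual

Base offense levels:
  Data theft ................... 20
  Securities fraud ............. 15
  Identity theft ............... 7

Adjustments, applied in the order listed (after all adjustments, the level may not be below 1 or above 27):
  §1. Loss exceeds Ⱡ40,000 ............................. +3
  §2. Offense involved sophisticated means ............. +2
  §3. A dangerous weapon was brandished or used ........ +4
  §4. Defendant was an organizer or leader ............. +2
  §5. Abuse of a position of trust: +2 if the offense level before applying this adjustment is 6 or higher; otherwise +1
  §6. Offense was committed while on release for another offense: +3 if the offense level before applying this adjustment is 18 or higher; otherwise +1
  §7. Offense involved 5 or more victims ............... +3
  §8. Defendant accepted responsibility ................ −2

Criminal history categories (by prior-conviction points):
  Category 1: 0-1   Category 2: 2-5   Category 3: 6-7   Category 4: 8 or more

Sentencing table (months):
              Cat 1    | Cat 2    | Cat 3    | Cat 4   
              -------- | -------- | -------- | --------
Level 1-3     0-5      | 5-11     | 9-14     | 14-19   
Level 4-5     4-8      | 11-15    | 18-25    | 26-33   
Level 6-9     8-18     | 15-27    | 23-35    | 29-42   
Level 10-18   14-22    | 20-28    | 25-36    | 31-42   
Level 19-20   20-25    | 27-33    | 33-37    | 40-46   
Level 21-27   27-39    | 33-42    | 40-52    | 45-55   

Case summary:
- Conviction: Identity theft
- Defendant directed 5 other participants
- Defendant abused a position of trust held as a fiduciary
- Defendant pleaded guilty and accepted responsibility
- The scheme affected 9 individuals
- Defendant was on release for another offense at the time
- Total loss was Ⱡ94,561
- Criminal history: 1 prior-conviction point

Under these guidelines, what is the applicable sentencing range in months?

14-22 months

Base offense level for identity theft: 7.
§1 applies: 7 + 3 = 10.
§3 does not apply.
§4 applies: 10 + 2 = 12.
§5 applies (level before this adjustment is 12 ≥ 6, so +2): 12 + 2 = 14.
§6 applies (level before this adjustment is 14 < 18, so +1): 14 + 1 = 15.
§7 applies: 15 + 3 = 18.
§8 applies: 18 − 2 = 16.
Final offense level: 16.
Criminal history: 1 prior point → Category 1 (0-1).
Level 16 falls in the 10-18 band.
Grid: Level 10-18 × Category 1 = 14-22 months.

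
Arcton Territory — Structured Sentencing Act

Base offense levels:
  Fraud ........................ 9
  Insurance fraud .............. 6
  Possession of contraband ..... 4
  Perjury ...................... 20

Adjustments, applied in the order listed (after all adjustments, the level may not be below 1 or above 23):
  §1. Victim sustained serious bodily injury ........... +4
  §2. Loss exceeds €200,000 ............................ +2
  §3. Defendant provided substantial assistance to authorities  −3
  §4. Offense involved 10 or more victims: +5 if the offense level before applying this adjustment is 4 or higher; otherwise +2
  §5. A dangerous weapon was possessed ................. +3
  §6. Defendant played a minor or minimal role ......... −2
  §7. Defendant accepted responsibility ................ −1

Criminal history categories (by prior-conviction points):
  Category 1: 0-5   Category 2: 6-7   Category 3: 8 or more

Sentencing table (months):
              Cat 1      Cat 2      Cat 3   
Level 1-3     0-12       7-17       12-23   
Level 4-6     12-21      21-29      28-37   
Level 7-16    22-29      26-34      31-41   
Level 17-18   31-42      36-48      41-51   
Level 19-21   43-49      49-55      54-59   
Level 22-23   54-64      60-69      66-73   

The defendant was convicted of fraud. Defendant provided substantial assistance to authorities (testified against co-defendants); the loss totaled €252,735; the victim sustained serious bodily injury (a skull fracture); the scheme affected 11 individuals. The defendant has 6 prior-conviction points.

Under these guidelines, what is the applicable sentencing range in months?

36-48 months

Base offense level for fraud: 9.
§1 applies: 9 + 4 = 13.
§2 applies: 13 + 2 = 15.
§3 applies: 15 − 3 = 12.
§4 applies (level before this adjustment is 12 ≥ 4, so +5): 12 + 5 = 17.
§7 does not apply.
Final offense level: 17.
Criminal history: 6 prior points → Category 2 (6-7).
Level 17 falls in the 17-18 band.
Grid: Level 17-18 × Category 2 = 36-48 months.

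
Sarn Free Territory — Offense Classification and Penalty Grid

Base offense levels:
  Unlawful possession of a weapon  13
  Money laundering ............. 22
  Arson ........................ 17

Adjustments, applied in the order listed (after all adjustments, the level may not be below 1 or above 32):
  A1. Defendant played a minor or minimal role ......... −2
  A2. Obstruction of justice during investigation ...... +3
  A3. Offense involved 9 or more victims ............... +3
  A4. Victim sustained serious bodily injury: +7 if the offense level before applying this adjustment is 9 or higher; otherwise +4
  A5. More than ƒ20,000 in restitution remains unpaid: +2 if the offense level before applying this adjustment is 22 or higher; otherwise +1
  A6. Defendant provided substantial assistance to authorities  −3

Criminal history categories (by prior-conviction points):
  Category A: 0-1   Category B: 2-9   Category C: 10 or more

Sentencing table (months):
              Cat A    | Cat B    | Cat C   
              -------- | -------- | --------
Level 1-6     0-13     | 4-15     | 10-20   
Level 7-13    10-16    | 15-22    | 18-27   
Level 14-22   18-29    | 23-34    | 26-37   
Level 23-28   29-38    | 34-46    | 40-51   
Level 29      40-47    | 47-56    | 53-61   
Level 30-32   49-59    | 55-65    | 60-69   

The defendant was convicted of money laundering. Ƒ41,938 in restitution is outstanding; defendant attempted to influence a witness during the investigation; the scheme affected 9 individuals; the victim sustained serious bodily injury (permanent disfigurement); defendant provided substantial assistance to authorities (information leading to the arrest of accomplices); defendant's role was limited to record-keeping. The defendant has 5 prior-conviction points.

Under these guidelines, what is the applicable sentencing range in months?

Base offense level for money laundering: 22.
A1 applies: 22 − 2 = 20.
A2 applies: 20 + 3 = 23.
A3 applies: 23 + 3 = 26.
A4 applies (level before this adjustment is 26 ≥ 9, so +7): 26 + 7 = 33.
A5 applies (level before this adjustment is 33 ≥ 22, so +2): 33 + 2 = 35.
A6 applies: 35 − 3 = 32.
Final offense level: 32.
Criminal history: 5 prior points → Category B (2-9).
Level 32 falls in the 30-32 band.
Grid: Level 30-32 × Category B = 55-65 months.

55-65 months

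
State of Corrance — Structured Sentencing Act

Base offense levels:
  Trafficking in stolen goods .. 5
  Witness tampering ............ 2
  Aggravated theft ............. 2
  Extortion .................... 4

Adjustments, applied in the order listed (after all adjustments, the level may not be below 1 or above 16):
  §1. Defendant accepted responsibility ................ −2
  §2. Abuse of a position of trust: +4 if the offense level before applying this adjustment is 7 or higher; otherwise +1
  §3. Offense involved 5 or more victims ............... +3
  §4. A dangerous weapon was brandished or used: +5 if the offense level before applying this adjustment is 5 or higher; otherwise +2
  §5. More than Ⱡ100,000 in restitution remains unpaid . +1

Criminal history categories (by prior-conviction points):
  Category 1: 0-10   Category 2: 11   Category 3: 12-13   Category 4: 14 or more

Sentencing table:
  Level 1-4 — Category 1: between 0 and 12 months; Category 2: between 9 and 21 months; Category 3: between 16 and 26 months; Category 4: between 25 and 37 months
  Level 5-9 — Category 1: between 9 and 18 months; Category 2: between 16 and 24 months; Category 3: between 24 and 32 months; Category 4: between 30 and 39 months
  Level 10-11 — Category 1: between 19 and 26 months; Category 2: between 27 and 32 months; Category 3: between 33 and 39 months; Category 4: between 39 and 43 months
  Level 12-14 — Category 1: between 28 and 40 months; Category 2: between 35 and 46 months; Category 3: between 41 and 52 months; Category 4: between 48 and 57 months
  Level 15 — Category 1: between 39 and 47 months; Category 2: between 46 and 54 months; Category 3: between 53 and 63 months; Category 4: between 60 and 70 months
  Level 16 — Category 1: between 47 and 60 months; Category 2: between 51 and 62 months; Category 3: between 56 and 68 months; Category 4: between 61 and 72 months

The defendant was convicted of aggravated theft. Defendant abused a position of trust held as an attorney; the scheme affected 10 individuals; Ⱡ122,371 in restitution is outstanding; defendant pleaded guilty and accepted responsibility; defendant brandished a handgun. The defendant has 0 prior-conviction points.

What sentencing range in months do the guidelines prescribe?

Base offense level for aggravated theft: 2.
§1 applies: 2 − 2 = 0.
§2 applies (level before this adjustment is 0 < 7, so +1): 0 + 1 = 1.
§3 applies: 1 + 3 = 4.
§4 applies (level before this adjustment is 4 < 5, so +2): 4 + 2 = 6.
§5 applies: 6 + 1 = 7.
Final offense level: 7.
Criminal history: 0 prior points → Category 1 (0-10).
Level 7 falls in the 5-9 band.
Grid: Level 5-9 × Category 1 = 9-18 months.

9-18 months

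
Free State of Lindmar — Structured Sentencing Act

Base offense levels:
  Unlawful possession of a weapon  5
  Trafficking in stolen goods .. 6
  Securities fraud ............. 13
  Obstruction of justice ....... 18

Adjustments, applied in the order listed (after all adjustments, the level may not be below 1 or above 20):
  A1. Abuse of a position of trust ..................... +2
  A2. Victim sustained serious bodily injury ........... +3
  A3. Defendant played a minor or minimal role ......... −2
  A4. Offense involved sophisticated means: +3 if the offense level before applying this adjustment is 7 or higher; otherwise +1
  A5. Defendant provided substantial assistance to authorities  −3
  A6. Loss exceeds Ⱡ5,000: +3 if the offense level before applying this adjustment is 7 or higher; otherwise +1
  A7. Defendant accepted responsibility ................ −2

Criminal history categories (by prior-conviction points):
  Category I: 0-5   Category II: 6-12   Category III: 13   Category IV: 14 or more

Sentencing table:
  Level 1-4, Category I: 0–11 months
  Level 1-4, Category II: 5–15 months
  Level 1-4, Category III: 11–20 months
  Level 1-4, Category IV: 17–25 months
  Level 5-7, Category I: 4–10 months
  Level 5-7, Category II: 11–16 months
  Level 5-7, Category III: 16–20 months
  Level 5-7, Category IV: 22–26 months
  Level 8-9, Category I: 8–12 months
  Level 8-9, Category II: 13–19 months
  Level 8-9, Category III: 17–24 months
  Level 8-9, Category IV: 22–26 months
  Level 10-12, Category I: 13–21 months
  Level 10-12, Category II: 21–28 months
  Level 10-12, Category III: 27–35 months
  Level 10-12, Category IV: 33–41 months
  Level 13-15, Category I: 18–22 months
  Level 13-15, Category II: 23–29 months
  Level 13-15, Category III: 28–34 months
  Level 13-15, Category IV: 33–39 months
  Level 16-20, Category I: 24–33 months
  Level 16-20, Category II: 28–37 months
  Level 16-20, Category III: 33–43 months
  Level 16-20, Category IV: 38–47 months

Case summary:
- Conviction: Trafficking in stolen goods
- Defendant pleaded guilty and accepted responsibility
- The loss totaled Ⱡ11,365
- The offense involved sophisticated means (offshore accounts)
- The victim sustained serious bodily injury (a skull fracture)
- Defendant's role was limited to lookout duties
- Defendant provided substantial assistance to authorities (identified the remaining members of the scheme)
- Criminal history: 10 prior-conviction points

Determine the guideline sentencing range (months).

13-19 months

Base offense level for trafficking in stolen goods: 6.
A2 applies: 6 + 3 = 9.
A3 applies: 9 − 2 = 7.
A4 applies (level before this adjustment is 7 ≥ 7, so +3): 7 + 3 = 10.
A5 applies: 10 − 3 = 7.
A6 applies (level before this adjustment is 7 ≥ 7, so +3): 7 + 3 = 10.
A7 applies: 10 − 2 = 8.
Final offense level: 8.
Criminal history: 10 prior points → Category II (6-12).
Level 8 falls in the 8-9 band.
Grid: Level 8-9 × Category II = 13-19 months.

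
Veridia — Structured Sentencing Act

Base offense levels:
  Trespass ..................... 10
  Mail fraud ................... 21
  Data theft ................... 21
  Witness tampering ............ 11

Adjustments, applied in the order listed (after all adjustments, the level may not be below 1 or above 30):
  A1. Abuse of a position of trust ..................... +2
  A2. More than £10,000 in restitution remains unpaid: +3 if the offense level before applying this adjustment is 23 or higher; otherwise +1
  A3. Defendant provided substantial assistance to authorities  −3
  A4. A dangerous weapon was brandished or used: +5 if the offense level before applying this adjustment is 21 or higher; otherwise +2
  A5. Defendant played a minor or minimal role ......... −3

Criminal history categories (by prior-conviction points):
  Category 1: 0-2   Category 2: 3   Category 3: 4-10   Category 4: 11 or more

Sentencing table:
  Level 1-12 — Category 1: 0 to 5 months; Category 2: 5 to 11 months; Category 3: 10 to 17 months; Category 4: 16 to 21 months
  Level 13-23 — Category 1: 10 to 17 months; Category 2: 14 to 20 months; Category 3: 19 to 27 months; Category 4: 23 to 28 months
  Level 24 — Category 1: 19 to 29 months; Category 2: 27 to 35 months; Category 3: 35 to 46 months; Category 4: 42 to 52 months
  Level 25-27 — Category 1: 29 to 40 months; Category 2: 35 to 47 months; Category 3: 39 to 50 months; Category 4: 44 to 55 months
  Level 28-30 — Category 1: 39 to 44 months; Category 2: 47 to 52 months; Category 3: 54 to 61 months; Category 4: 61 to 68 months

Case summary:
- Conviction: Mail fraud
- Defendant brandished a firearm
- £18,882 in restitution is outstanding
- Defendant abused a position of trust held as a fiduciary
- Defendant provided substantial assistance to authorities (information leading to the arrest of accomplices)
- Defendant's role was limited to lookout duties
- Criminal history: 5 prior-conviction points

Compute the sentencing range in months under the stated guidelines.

39-50 months

Base offense level for mail fraud: 21.
A1 applies: 21 + 2 = 23.
A2 applies (level before this adjustment is 23 ≥ 23, so +3): 23 + 3 = 26.
A3 applies: 26 − 3 = 23.
A4 applies (level before this adjustment is 23 ≥ 21, so +5): 23 + 5 = 28.
A5 applies: 28 − 3 = 25.
Final offense level: 25.
Criminal history: 5 prior points → Category 3 (4-10).
Level 25 falls in the 25-27 band.
Grid: Level 25-27 × Category 3 = 39-50 months.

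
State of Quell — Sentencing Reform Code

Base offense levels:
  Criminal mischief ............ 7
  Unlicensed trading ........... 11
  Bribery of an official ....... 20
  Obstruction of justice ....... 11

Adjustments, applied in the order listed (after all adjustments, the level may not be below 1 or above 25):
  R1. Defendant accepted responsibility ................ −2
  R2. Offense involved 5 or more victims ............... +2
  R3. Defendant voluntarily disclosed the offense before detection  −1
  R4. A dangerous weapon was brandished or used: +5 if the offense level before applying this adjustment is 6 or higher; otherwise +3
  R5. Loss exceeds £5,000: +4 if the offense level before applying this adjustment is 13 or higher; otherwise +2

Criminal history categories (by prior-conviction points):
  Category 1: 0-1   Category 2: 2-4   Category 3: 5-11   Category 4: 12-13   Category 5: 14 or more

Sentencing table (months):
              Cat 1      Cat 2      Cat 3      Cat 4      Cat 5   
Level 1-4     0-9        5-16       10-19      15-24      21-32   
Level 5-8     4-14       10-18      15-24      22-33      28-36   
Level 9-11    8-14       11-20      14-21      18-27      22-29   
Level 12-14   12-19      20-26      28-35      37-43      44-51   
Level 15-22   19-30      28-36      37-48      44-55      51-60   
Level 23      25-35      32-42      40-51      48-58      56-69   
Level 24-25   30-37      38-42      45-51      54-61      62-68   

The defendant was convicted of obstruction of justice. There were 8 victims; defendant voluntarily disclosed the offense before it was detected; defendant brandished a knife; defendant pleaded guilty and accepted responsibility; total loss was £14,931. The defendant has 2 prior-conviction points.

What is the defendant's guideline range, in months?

Base offense level for obstruction of justice: 11.
R1 applies: 11 − 2 = 9.
R2 applies: 9 + 2 = 11.
R3 applies: 11 − 1 = 10.
R4 applies (level before this adjustment is 10 ≥ 6, so +5): 10 + 5 = 15.
R5 applies (level before this adjustment is 15 ≥ 13, so +4): 15 + 4 = 19.
Final offense level: 19.
Criminal history: 2 prior points → Category 2 (2-4).
Level 19 falls in the 15-22 band.
Grid: Level 15-22 × Category 2 = 28-36 months.

28-36 months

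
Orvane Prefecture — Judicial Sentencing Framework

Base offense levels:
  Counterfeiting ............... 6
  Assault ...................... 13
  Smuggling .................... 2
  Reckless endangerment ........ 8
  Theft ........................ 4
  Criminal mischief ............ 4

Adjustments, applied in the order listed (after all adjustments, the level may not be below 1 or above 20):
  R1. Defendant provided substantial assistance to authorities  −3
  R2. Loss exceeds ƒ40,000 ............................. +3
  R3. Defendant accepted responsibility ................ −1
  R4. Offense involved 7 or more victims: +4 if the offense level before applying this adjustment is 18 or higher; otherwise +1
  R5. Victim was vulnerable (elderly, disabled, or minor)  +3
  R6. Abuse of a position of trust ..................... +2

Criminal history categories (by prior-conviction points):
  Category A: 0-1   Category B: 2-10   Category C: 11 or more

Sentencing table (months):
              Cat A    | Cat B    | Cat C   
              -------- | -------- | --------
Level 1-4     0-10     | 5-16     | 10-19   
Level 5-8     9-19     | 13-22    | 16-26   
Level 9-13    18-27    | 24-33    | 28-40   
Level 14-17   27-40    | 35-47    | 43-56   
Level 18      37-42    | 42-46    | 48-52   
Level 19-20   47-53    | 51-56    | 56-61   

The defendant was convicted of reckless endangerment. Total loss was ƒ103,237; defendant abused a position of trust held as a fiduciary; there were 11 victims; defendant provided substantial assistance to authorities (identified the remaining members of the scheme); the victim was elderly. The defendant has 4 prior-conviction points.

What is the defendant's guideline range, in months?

35-47 months

Base offense level for reckless endangerment: 8.
R1 applies: 8 − 3 = 5.
R2 applies: 5 + 3 = 8.
R3 does not apply.
R4 applies (level before this adjustment is 8 < 18, so +1): 8 + 1 = 9.
R5 applies: 9 + 3 = 12.
R6 applies: 12 + 2 = 14.
Final offense level: 14.
Criminal history: 4 prior points → Category B (2-10).
Level 14 falls in the 14-17 band.
Grid: Level 14-17 × Category B = 35-47 months.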